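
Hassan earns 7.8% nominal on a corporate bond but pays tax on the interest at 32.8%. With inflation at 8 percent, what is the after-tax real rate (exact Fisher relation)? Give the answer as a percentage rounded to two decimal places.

-2.55%

After-tax nominal return = 7.8% × (1 − 0.328) = 5.2416%.
1 + r = 1.052416 / 1.08000 = 0.974459
After-tax real rate = 0.974459 − 1 → -2.55%.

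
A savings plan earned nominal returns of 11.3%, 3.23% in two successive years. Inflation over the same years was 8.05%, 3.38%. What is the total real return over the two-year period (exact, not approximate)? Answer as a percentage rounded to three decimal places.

Compound the nominal returns: 1.1130 × 1.0323 = 1.148950.
Compound inflation: 1.0805 × 1.0338 = 1.117021.
Deflate: 1.148950 / 1.117021 = 1.028584.
Total real return = 1.028584 − 1 → 2.858%.

2.858%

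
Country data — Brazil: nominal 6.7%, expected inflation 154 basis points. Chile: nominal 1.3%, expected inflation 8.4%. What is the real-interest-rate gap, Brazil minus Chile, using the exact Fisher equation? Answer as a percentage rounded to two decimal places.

Brazil: (1 + 0.0670)/(1 + 0.0154) − 1 = 5.0817%
Chile: (1 + 0.0130)/(1 + 0.0840) − 1 = -6.5498%
Differential = 5.0817% − (-6.5498%) = 11.6316% → 11.63%.

11.63%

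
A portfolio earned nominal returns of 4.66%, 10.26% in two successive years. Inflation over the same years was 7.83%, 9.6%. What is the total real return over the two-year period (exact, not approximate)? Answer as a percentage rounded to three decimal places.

-2.355%

Compound the nominal returns: 1.0466 × 1.1026 = 1.153981.
Compound inflation: 1.0783 × 1.0960 = 1.181817.
Deflate: 1.153981 / 1.181817 = 0.976447.
Total real return = 0.976447 − 1 → -2.355%.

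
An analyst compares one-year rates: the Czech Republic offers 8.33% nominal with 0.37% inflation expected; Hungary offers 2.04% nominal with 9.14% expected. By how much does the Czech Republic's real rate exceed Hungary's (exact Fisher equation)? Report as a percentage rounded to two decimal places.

14.44%

The Czech Republic: (1 + 0.0833)/(1 + 0.0037) − 1 = 7.9307%
Hungary: (1 + 0.0204)/(1 + 0.0914) − 1 = -6.5054%
Differential = 7.9307% − (-6.5054%) = 14.4361% → 14.44%.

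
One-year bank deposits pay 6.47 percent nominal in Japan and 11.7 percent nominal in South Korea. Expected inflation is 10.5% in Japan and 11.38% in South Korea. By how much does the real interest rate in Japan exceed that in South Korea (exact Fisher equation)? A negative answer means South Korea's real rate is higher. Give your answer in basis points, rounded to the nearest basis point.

Japan: (1 + 0.0647)/(1 + 0.1050) − 1 = -3.6471%
South Korea: (1 + 0.1170)/(1 + 0.1138) − 1 = 0.2873%
Differential = -3.6471% − 0.2873% = -3.9344% → -393 basis points.

-393 basis points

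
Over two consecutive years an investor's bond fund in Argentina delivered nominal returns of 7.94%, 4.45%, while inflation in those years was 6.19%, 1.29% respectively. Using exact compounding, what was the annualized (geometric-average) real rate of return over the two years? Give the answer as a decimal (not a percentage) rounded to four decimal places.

Compound the nominal returns: 1.0794 × 1.0445 = 1.12743330.
Compound inflation: 1.0619 × 1.0129 = 1.07559851.
Deflate: 1.12743330 / 1.07559851 = 1.04819158.
Annualized real rate = 1.04819158^(1/2) − 1 = 2.3812% → 0.0238.

0.0238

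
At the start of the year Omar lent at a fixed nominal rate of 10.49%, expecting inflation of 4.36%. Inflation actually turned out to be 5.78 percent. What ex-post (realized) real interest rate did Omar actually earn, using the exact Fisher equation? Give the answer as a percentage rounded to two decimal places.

4.45%

Ex-post: (1 + 0.1049)/(1 + 0.0578) − 1 = 4.4526%
So the realized real rate is 4.45%.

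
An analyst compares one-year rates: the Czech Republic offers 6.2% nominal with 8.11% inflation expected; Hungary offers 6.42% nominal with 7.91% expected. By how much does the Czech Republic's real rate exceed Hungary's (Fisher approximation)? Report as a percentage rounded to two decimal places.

-0.42%

The Czech Republic: 6.2% − 8.11% = -1.910%
Hungary: 6.42% − 7.91% = -1.490%
Differential = -0.420% → -0.42%.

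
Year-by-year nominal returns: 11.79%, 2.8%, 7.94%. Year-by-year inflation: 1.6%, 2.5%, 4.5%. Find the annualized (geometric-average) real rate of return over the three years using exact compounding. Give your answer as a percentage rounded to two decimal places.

Compound the nominal returns: 1.1179 × 1.0280 × 1.0794 = 1.24044778.
Compound inflation: 1.0160 × 1.0250 × 1.0450 = 1.08826300.
Deflate: 1.24044778 / 1.08826300 = 1.13984191.
Annualized real rate = 1.13984191^(1/3) − 1 = 4.4596% → 4.46%.

4.46%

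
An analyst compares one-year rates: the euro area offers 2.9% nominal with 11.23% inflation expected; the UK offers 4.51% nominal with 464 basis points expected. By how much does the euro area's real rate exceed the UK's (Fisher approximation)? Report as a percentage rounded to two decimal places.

-8.20%

The euro area: 2.9% − 11.23% = -8.330%
The UK: 4.51% − 4.64% = -0.130%
Differential = -8.200% → -8.20%.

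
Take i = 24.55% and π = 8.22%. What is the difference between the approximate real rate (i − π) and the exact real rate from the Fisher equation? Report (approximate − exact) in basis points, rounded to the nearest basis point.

124 basis points

Approximate: r ≈ 24.550% − 8.220% = 16.3300%
Exact: (1 + 0.2455)/(1 + 0.0822) − 1 = 15.0896%
Error = 16.3300% − 15.0896% = 1.2404% → 124 basis points.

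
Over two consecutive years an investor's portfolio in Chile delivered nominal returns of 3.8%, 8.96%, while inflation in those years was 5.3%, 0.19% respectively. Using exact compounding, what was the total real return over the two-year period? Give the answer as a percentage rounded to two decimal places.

7.20%

Nominal growth factor = 1.0380 × 1.0896 = 1.131005
Price-level growth factor = 1.0530 × 1.0019 = 1.055001
Real growth factor = 1.131005 / 1.055001 = 1.072042
Total real return = 1.072042 − 1 → 7.20%.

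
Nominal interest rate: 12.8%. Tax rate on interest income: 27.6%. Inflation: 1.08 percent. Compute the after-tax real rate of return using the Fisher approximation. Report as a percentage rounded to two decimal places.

8.19%

After-tax nominal return = 12.8% × (1 − 0.276) = 9.2672%.
r ≈ 9.2672% − 1.08% → 8.19%.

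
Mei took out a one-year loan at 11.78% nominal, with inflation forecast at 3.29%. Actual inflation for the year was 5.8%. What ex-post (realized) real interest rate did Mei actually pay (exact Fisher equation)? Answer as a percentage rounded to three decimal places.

5.652%

Ex-post: (1 + 0.1178)/(1 + 0.0580) − 1 = 5.6522%
So the realized real rate is 5.652%.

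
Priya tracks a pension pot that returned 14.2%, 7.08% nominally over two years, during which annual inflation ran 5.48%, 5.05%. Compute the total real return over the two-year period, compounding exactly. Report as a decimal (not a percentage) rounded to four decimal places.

Nominal growth factor = 1.1420 × 1.0708 = 1.222854
Price-level growth factor = 1.0548 × 1.0505 = 1.108067
Real growth factor = 1.222854 / 1.108067 = 1.103591
Total real return = 1.103591 − 1 → 0.1036.

0.1036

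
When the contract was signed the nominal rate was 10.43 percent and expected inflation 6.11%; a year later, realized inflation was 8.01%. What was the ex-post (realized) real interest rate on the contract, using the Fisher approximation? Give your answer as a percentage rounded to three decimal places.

2.420%

Ex-post: 10.43% − 8.01% = 2.420%
So the realized real rate is 2.420%.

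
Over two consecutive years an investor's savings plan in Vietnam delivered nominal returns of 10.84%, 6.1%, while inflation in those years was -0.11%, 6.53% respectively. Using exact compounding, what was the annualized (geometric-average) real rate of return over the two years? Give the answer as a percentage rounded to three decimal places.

5.126%

Nominal growth factor = 1.1084 × 1.0610 = 1.17601240
Price-level growth factor = 0.9989 × 1.0653 = 1.06412817
Real growth factor = 1.17601240 / 1.06412817 = 1.10514169
Annualized real rate = 1.10514169^(1/2) − 1 = 5.1257% → 5.126%.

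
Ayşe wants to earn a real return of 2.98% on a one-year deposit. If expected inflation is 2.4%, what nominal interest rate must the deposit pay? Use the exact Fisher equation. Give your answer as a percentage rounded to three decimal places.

(1 + i) = (1 + r)(1 + π) = 1.02980 × 1.02400 = 1.0545152
i = 1.0545152 − 1, so the required nominal rate is 5.452%.

5.452%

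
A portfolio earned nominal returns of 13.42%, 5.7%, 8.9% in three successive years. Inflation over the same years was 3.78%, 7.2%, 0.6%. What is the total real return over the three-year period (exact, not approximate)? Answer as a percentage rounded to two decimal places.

Nominal growth factor = 1.1342 × 1.0570 × 1.0890 = 1.305547
Price-level growth factor = 1.0378 × 1.0720 × 1.0060 = 1.119197
Real growth factor = 1.305547 / 1.119197 = 1.166504
Total real return = 1.166504 − 1 → 16.65%.

16.65%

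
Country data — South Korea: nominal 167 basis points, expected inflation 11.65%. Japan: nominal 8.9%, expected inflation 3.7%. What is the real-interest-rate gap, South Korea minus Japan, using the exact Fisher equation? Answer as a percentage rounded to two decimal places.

South Korea: (1 + 0.0167)/(1 + 0.1165) − 1 = -8.9386%
Japan: (1 + 0.0890)/(1 + 0.0370) − 1 = 5.0145%
Differential = -8.9386% − 5.0145% = -13.9531% → -13.95%.

-13.95%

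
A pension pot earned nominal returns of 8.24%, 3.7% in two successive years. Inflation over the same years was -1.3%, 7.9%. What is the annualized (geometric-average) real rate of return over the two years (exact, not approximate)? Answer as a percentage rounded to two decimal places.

Nominal growth factor = 1.0824 × 1.0370 = 1.12244880
Price-level growth factor = 0.9870 × 1.0790 = 1.06497300
Real growth factor = 1.12244880 / 1.06497300 = 1.05396926
Annualized real rate = 1.05396926^(1/2) − 1 = 2.6630% → 2.66%.

2.66%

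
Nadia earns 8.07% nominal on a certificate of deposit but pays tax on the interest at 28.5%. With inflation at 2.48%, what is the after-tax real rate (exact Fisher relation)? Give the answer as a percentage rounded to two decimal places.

After-tax nominal return = 8.07% × (1 − 0.285) = 5.77005%.
1 + r = 1.0577005 / 1.02480 = 1.032104
After-tax real rate = 1.032104 − 1 → 3.21%.

3.21%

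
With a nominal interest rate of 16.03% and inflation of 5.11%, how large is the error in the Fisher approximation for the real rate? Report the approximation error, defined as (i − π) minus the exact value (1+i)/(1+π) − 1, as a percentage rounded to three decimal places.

0.531%

Approximate: r ≈ 16.030% − 5.110% = 10.9200%
Exact: (1 + 0.1603)/(1 + 0.0511) − 1 = 10.3891%
Error = 10.9200% − 10.3891% = 0.5309% → 0.531%.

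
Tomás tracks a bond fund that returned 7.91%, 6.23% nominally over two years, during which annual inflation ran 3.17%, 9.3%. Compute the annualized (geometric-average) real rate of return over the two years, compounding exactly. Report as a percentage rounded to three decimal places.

Nominal growth factor = 1.0791 × 1.0623 = 1.14632793
Price-level growth factor = 1.0317 × 1.0930 = 1.12764810
Real growth factor = 1.14632793 / 1.12764810 = 1.01656530
Annualized real rate = 1.01656530^(1/2) − 1 = 0.8249% → 0.825%.

0.825%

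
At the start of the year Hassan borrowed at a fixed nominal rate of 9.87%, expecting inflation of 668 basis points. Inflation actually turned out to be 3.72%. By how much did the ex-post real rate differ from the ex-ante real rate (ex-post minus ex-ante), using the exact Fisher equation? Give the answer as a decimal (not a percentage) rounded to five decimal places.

0.02939

Ex-ante: (1 + 0.0987)/(1 + 0.0668) − 1 = 2.9903%
Ex-post: (1 + 0.0987)/(1 + 0.0372) − 1 = 5.9294%
Difference (ex-post − ex-ante) = 2.9392% → 0.02939.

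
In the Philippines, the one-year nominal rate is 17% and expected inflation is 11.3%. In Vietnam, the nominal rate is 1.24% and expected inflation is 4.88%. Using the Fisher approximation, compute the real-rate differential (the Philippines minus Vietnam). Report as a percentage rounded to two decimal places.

9.34%

The Philippines: 17% − 11.3% = 5.700%
Vietnam: 1.24% − 4.88% = -3.640%
Differential = 9.340% → 9.34%.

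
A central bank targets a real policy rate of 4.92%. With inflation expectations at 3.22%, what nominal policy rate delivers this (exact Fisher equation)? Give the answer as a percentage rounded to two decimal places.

8.30%

(1 + i) = (1 + r)(1 + π) = 1.04920 × 1.03220 = 1.08298424
i = 1.08298424 − 1, so the required nominal rate is 8.30%.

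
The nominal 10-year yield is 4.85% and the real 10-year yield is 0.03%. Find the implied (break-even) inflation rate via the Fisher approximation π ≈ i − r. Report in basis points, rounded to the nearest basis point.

π ≈ i − r = 4.85% − 0.03% → 482 basis points.

482 basis points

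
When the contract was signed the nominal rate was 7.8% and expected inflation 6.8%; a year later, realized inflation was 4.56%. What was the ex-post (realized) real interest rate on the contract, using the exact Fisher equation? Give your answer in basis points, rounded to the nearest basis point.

310 basis points

Ex-post: (1 + 0.0780)/(1 + 0.0456) − 1 = 3.0987%
So the realized real rate is 310 basis points.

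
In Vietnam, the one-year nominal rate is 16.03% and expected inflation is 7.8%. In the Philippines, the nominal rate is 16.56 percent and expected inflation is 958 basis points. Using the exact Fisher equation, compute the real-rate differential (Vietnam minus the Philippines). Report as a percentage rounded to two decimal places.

Vietnam: (1 + 0.1603)/(1 + 0.0780) − 1 = 7.6345%
The Philippines: (1 + 0.1656)/(1 + 0.0958) − 1 = 6.3698%
Differential = 7.6345% − 6.3698% = 1.2647% → 1.26%.

1.26%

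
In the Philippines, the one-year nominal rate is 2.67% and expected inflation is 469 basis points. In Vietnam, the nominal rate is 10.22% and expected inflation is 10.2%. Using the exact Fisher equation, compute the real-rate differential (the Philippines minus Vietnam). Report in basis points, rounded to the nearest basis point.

The Philippines: (1 + 0.0267)/(1 + 0.0469) − 1 = -1.9295%
Vietnam: (1 + 0.1022)/(1 + 0.1020) − 1 = 0.0181%
Differential = -1.9295% − 0.0181% = -1.9477% → -195 basis points.

-195 basis points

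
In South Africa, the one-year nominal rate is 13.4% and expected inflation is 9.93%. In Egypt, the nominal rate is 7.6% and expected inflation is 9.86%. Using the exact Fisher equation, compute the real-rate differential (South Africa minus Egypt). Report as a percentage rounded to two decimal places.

5.21%

South Africa: (1 + 0.1340)/(1 + 0.0993) − 1 = 3.1566%
Egypt: (1 + 0.0760)/(1 + 0.0986) − 1 = -2.0572%
Differential = 3.1566% − (-2.0572%) = 5.2137% → 5.21%.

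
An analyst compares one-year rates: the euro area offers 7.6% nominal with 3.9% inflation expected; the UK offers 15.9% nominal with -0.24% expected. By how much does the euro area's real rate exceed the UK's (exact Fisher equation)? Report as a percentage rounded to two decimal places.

The euro area: (1 + 0.0760)/(1 + 0.0390) − 1 = 3.5611%
The UK: (1 + 0.1590)/(1 − 0.0024) − 1 = 16.1788%
Differential = 3.5611% − 16.1788% = -12.6177% → -12.62%.

-12.62%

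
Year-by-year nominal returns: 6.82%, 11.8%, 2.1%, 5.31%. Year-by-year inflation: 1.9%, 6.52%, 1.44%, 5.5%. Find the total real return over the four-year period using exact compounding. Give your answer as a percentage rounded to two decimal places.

Compound the nominal returns: 1.0682 × 1.1180 × 1.0210 × 1.0531 = 1.284073.
Compound inflation: 1.0190 × 1.0652 × 1.0144 × 1.0550 = 1.161628.
Deflate: 1.284073 / 1.161628 = 1.105408.
Total real return = 1.105408 − 1 → 10.54%.

10.54%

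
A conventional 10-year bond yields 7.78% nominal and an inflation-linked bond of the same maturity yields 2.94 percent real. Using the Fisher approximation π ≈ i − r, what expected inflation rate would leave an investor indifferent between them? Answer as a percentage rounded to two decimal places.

4.84%

π ≈ i − r = 7.78% − 2.94% → 4.84%.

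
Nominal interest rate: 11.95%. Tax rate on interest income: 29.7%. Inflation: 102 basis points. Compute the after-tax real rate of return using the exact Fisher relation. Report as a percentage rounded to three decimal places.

7.306%

After-tax nominal return = 11.95% × (1 − 0.297) = 8.40085%.
1 + r = 1.0840085 / 1.01020 = 1.073063
After-tax real rate = 1.073063 − 1 → 7.306%.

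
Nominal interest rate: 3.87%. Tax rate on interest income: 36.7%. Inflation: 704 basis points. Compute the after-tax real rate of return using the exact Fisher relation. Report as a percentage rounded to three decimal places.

-4.288%

After-tax nominal return = 3.87% × (1 − 0.367) = 2.44971%.
1 + r = 1.0244971 / 1.07040 = 0.957116
After-tax real rate = 0.957116 − 1 → -4.288%.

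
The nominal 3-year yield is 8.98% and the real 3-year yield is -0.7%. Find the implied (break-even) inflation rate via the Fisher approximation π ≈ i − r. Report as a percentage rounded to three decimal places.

π ≈ i − r = 8.98% − (-0.7%) → 9.680%.

9.680%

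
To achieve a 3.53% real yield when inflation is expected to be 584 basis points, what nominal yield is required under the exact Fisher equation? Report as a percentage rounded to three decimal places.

(1 + i) = (1 + r)(1 + π) = 1.03530 × 1.05840 = 1.09576152
i = 1.09576152 − 1, so the required nominal rate is 9.576%.

9.576%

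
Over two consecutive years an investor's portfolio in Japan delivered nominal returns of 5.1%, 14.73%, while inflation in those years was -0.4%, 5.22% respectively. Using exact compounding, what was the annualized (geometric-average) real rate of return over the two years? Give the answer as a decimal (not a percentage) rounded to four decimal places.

Compound the nominal returns: 1.0510 × 1.1473 = 1.20581230.
Compound inflation: 0.9960 × 1.0522 = 1.04799120.
Deflate: 1.20581230 / 1.04799120 = 1.15059392.
Annualized real rate = 1.15059392^(1/2) − 1 = 7.2657% → 0.0727.

0.0727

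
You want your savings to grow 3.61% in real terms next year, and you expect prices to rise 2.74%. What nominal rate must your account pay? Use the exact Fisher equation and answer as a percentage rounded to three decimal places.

6.449%

(1 + i) = (1 + r)(1 + π) = 1.03610 × 1.02740 = 1.06448914
i = 1.06448914 − 1, so the required nominal rate is 6.449%.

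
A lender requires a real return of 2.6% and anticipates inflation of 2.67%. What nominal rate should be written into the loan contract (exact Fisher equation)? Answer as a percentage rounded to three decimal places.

(1 + i) = (1 + r)(1 + π) = 1.02600 × 1.02670 = 1.0533942
i = 1.0533942 − 1, so the required nominal rate is 5.339%.

5.339%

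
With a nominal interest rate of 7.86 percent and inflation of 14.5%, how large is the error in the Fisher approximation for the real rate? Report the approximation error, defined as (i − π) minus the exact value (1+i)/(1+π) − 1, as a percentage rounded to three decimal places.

Approximate: r ≈ 7.860% − 14.500% = -6.6400%
Exact: (1 + 0.0786)/(1 + 0.1450) − 1 = -5.7991%
Error = -6.6400% − (-5.7991%) = -0.8409% → -0.841%.

-0.841%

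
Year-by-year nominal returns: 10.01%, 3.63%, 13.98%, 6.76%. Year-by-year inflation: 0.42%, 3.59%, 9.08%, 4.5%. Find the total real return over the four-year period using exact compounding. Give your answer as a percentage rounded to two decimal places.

16.99%

Compound the nominal returns: 1.1001 × 1.0363 × 1.1398 × 1.0676 = 1.387250.
Compound inflation: 1.0042 × 1.0359 × 1.0908 × 1.0450 = 1.185767.
Deflate: 1.387250 / 1.185767 = 1.169918.
Total real return = 1.169918 − 1 → 16.99%.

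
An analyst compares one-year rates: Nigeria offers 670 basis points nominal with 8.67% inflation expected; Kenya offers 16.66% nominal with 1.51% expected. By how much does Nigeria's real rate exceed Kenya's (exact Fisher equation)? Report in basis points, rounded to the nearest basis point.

Nigeria: (1 + 0.0670)/(1 + 0.0867) − 1 = -1.8128%
Kenya: (1 + 0.1666)/(1 + 0.0151) − 1 = 14.9246%
Differential = -1.8128% − 14.9246% = -16.7375% → -1674 basis points.

-1674 basis points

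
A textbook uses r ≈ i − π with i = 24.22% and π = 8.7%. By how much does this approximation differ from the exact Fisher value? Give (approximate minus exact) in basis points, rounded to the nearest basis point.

Approximate: r ≈ 24.220% − 8.700% = 15.5200%
Exact: (1 + 0.2422)/(1 + 0.0870) − 1 = 14.2778%
Error = 15.5200% − 14.2778% = 1.2422% → 124 basis points.

124 basis points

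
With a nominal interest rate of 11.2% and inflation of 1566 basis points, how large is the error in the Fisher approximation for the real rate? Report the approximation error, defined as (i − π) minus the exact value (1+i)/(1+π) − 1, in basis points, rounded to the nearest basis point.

-60 basis points

Approximate: r ≈ 11.200% − 15.660% = -4.4600%
Exact: (1 + 0.1120)/(1 + 0.1566) − 1 = -3.8561%
Error = -4.4600% − (-3.8561%) = -0.6039% → -60 basis points.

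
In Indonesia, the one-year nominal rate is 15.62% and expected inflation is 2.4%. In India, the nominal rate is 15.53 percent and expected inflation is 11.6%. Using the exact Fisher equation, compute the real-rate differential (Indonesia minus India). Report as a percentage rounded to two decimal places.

9.39%

Indonesia: (1 + 0.1562)/(1 + 0.0240) − 1 = 12.9102%
India: (1 + 0.1553)/(1 + 0.1160) − 1 = 3.5215%
Differential = 12.9102% − 3.5215% = 9.3887% → 9.39%.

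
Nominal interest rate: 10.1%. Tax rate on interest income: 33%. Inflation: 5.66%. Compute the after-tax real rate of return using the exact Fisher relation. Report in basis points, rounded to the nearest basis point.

After-tax nominal return = 10.1% × (1 − 0.33) = 6.7670%.
1 + r = 1.06767 / 1.05660 = 1.010477
After-tax real rate = 1.010477 − 1 → 105 basis points.

105 basis points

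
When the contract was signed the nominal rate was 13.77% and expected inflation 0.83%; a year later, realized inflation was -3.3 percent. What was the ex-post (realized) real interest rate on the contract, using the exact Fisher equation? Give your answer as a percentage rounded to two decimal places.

17.65%

Ex-post: (1 + 0.1377)/(1 − 0.0330) − 1 = 17.6525%
So the realized real rate is 17.65%.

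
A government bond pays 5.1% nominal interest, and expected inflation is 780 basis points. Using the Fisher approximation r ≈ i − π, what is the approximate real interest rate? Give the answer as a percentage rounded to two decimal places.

-2.70%

r ≈ i − π = 5.1% − 7.8% = -2.70%.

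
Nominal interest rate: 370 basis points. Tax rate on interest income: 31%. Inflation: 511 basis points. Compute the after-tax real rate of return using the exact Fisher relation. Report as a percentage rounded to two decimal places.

-2.43%

After-tax nominal return = 3.7% × (1 − 0.31) = 2.5530%.
1 + r = 1.02553 / 1.05110 = 0.975673
After-tax real rate = 0.975673 − 1 → -2.43%.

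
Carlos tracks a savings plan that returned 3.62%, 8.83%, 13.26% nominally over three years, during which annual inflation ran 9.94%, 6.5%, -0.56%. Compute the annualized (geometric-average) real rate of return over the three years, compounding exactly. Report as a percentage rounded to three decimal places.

Compound the nominal returns: 1.0362 × 1.0883 × 1.1326 = 1.27722901.
Compound inflation: 1.0994 × 1.0650 × 0.9944 = 1.16430418.
Deflate: 1.27722901 / 1.16430418 = 1.09698912.
Annualized real rate = 1.09698912^(1/3) − 1 = 3.1337% → 3.134%.

3.134%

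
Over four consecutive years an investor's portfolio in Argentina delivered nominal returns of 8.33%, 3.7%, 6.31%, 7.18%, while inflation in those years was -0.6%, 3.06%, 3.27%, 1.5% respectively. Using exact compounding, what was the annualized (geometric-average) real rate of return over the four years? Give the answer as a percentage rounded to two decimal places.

4.49%

Compound the nominal returns: 1.0833 × 1.0370 × 1.0631 × 1.0718 = 1.28001592.
Compound inflation: 0.9940 × 1.0306 × 1.0327 × 1.0150 = 1.07378354.
Deflate: 1.28001592 / 1.07378354 = 1.19206141.
Annualized real rate = 1.19206141^(1/4) − 1 = 4.4900% → 4.49%.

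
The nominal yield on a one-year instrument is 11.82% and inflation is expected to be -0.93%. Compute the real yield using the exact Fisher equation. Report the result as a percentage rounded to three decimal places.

By the Fisher identity, 1 + r = (1 + i)/(1 + π).
1 + r = 1.11820 / 0.99070 = 1.128697
r = 1.128697 − 1 = 12.8697%, i.e. 12.870%.

12.870%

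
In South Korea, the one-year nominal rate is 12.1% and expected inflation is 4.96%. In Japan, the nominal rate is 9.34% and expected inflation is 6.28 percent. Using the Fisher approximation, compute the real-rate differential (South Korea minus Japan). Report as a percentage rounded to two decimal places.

South Korea: 12.1% − 4.96% = 7.140%
Japan: 9.34% − 6.28% = 3.060%
Differential = 4.080% → 4.08%.

4.08%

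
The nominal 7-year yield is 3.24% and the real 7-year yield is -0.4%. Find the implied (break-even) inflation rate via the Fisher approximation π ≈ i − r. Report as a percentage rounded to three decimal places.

π ≈ i − r = 3.24% − (-0.4%) → 3.640%.

3.640%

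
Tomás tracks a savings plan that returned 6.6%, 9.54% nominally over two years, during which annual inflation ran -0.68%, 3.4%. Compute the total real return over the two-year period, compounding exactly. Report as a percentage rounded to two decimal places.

Nominal growth factor = 1.0660 × 1.0954 = 1.167696
Price-level growth factor = 0.9932 × 1.0340 = 1.026969
Real growth factor = 1.167696 / 1.026969 = 1.137032
Total real return = 1.137032 − 1 → 13.70%.

13.70%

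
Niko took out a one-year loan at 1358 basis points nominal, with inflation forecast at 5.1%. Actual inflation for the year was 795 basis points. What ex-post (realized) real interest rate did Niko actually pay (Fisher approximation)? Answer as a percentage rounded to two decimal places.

Ex-post: 13.58% − 7.95% = 5.630%
So the realized real rate is 5.63%.

5.63%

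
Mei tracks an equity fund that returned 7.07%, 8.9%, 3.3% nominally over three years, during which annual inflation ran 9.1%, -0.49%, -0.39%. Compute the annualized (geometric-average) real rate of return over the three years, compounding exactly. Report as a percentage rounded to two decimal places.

Compound the nominal returns: 1.0707 × 1.0890 × 1.0330 = 1.20447005.
Compound inflation: 1.0910 × 0.9951 × 0.9961 = 1.08142005.
Deflate: 1.20447005 / 1.08142005 = 1.11378557.
Annualized real rate = 1.11378557^(1/3) − 1 = 3.6575% → 3.66%.

3.66%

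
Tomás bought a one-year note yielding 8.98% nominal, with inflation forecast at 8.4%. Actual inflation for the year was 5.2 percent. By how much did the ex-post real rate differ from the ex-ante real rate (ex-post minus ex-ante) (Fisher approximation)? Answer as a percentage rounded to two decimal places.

3.20%

Ex-ante: 8.98% − 8.4% = 0.580%
Ex-post: 8.98% − 5.2% = 3.780%
Difference (ex-post − ex-ante) = 3.2000% → 3.20%.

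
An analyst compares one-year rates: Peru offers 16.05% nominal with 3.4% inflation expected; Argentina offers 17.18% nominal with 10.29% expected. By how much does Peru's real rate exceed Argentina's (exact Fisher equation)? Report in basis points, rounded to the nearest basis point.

Peru: (1 + 0.1605)/(1 + 0.0340) − 1 = 12.2340%
Argentina: (1 + 0.1718)/(1 + 0.1029) − 1 = 6.2472%
Differential = 12.2340% − 6.2472% = 5.9869% → 599 basis points.

599 basis points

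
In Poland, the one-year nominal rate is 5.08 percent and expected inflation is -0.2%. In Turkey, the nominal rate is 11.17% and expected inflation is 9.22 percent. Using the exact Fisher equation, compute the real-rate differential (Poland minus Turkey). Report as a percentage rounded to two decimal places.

3.51%

Poland: (1 + 0.0508)/(1 − 0.0020) − 1 = 5.2906%
Turkey: (1 + 0.1117)/(1 + 0.0922) − 1 = 1.7854%
Differential = 5.2906% − 1.7854% = 3.5052% → 3.51%.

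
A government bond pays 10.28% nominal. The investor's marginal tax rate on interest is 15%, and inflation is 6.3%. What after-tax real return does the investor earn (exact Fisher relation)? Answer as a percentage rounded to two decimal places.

2.29%

After-tax nominal return = 10.28% × (1 − 0.15) = 8.7380%.
1 + r = 1.08738 / 1.06300 = 1.022935
After-tax real rate = 1.022935 − 1 → 2.29%.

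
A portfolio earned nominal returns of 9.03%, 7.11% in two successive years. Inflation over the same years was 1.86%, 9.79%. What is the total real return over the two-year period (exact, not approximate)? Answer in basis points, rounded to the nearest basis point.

443 basis points

Nominal growth factor = 1.0903 × 1.0711 = 1.167820
Price-level growth factor = 1.0186 × 1.0979 = 1.118321
Real growth factor = 1.167820 / 1.118321 = 1.044262
Total real return = 1.044262 − 1 → 443 basis points.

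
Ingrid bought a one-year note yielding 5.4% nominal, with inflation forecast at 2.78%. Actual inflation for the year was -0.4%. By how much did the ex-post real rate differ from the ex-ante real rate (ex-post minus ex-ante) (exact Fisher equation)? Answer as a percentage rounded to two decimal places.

3.27%

Ex-ante: (1 + 0.0540)/(1 + 0.0278) − 1 = 2.5491%
Ex-post: (1 + 0.0540)/(1 − 0.0040) − 1 = 5.8233%
Difference (ex-post − ex-ante) = 3.2742% → 3.27%.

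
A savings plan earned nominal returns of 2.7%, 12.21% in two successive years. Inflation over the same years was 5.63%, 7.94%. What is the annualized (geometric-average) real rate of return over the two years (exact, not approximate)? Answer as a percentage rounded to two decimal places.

Compound the nominal returns: 1.0270 × 1.1221 = 1.15239670.
Compound inflation: 1.0563 × 1.0794 = 1.14017022.
Deflate: 1.15239670 / 1.14017022 = 1.01072338.
Annualized real rate = 1.01072338^(1/2) − 1 = 0.5347% → 0.53%.

0.53%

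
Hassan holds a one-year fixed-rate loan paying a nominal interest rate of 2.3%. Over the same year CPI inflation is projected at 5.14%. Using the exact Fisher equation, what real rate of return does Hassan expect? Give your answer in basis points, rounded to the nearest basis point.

By the Fisher equation, 1 + r = (1 + i)/(1 + π).
1 + r = 1.02300 / 1.05140 = 0.972988
r = 0.972988 − 1 = -2.7012%, i.e. -270 basis points.

-270 basis points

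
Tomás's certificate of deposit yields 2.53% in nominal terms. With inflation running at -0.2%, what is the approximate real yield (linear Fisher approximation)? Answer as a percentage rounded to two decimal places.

r ≈ i − π = 2.53% − (-0.2%) = 2.73%.

2.73%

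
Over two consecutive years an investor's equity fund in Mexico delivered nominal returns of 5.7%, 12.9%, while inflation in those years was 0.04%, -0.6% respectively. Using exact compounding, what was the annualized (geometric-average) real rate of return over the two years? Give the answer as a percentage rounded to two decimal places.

9.55%

Compound the nominal returns: 1.0570 × 1.1290 = 1.19335300.
Compound inflation: 1.0004 × 0.9940 = 0.99439760.
Deflate: 1.19335300 / 0.99439760 = 1.20007631.
Annualized real rate = 1.20007631^(1/2) − 1 = 9.5480% → 9.55%.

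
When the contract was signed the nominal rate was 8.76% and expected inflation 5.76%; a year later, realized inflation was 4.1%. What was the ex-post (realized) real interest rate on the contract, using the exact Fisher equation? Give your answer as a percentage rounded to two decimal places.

4.48%

Ex-post: (1 + 0.0876)/(1 + 0.0410) − 1 = 4.4765%
So the realized real rate is 4.48%.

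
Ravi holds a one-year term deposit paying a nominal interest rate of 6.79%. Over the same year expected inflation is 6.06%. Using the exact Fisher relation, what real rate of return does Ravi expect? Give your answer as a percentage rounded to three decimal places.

0.688%

By the Fisher relation, 1 + r = (1 + i)/(1 + π).
1 + r = 1.06790 / 1.06060 = 1.006883
r = 1.006883 − 1 = 0.6883%, i.e. 0.688%.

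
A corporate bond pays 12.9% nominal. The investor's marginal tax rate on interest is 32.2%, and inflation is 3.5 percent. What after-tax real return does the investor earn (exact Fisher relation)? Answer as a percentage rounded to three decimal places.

5.069%

After-tax nominal return = 12.9% × (1 − 0.322) = 8.7462%.
1 + r = 1.087462 / 1.03500 = 1.050688
After-tax real rate = 1.050688 − 1 → 5.069%.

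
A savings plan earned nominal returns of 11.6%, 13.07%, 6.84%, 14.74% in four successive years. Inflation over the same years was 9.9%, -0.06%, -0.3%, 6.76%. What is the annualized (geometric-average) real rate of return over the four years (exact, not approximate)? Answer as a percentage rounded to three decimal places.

7.252%

Compound the nominal returns: 1.1160 × 1.1307 × 1.0684 × 1.1474 = 1.54689313.
Compound inflation: 1.0990 × 0.9994 × 0.9970 × 1.0676 = 1.16907066.
Deflate: 1.54689313 / 1.16907066 = 1.32318190.
Annualized real rate = 1.32318190^(1/4) − 1 = 7.2519% → 7.252%.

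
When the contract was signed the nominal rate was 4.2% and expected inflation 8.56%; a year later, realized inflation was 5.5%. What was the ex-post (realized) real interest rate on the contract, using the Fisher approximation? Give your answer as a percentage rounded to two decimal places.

-1.30%

Ex-post: 4.2% − 5.5% = -1.300%
So the realized real rate is -1.30%.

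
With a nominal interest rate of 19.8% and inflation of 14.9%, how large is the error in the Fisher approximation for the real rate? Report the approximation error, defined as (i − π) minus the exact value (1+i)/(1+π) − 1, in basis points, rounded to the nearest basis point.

64 basis points

Approximate: r ≈ 19.800% − 14.900% = 4.9000%
Exact: (1 + 0.1980)/(1 + 0.1490) − 1 = 4.2646%
Error = 4.9000% − 4.2646% = 0.6354% → 64 basis points.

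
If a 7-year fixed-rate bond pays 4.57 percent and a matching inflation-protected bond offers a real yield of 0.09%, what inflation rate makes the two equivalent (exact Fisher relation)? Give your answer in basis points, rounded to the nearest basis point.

(1 + π) = (1 + i)/(1 + r) = 1.04570 / 1.00090 = 1.044760
Break-even inflation = 1.044760 − 1 → 448 basis points.

448 basis points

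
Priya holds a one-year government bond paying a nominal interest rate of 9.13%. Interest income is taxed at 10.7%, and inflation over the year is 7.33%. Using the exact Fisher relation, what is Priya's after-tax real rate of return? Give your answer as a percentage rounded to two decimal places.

After-tax nominal return = 9.13% × (1 − 0.107) = 8.15309%.
1 + r = 1.0815309 / 1.07330 = 1.007669
After-tax real rate = 1.007669 − 1 → 0.77%.

0.77%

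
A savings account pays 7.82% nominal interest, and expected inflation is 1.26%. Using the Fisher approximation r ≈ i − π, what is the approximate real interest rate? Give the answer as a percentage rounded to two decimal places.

r ≈ i − π = 7.82% − 1.26% = 6.56%.

6.56%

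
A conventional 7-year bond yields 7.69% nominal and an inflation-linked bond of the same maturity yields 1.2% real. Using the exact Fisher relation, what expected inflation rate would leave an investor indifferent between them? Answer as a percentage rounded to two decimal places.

(1 + π) = (1 + i)/(1 + r) = 1.07690 / 1.01200 = 1.064130
Break-even inflation = 1.064130 − 1 → 6.41%.

6.41%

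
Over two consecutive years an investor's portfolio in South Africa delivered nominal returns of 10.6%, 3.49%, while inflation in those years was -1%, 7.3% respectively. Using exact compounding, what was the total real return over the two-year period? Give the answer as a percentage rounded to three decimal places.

Compound the nominal returns: 1.1060 × 1.0349 = 1.144599.
Compound inflation: 0.9900 × 1.0730 = 1.062270.
Deflate: 1.144599 / 1.062270 = 1.077503.
Total real return = 1.077503 − 1 → 7.750%.

7.750%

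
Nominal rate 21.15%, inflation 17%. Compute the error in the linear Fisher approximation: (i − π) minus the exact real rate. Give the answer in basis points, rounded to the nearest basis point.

Approximate: r ≈ 21.150% − 17.000% = 4.1500%
Exact: (1 + 0.2115)/(1 + 0.1700) − 1 = 3.5470%
Error = 4.1500% − 3.5470% = 0.6030% → 60 basis points.

60 basis points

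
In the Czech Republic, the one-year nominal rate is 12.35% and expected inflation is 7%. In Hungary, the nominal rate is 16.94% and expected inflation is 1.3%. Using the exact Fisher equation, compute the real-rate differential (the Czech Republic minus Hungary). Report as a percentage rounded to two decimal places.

The Czech Republic: (1 + 0.1235)/(1 + 0.0700) − 1 = 5.0000%
Hungary: (1 + 0.1694)/(1 + 0.0130) − 1 = 15.4393%
Differential = 5.0000% − 15.4393% = -10.4393% → -10.44%.

-10.44%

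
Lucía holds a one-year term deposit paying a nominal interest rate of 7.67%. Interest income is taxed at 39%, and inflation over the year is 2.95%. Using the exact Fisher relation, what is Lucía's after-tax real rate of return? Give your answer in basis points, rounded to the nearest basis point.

After-tax nominal return = 7.67% × (1 − 0.39) = 4.6787%.
1 + r = 1.046787 / 1.02950 = 1.016792
After-tax real rate = 1.016792 − 1 → 168 basis points.

168 basis points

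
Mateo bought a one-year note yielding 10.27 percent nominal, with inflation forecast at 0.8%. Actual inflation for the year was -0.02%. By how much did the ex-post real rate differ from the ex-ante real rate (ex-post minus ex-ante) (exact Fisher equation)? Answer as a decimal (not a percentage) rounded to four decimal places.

Ex-ante: (1 + 0.1027)/(1 + 0.0080) − 1 = 9.3948%
Ex-post: (1 + 0.1027)/(1 − 0.0002) − 1 = 10.2921%
Difference (ex-post − ex-ante) = 0.8972% → 0.0090.

0.0090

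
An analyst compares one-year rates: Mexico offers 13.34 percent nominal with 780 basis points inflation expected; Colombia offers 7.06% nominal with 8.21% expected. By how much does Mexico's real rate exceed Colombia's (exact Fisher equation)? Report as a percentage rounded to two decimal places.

Mexico: (1 + 0.1334)/(1 + 0.0780) − 1 = 5.1391%
Colombia: (1 + 0.0706)/(1 + 0.0821) − 1 = -1.0627%
Differential = 5.1391% − (-1.0627%) = 6.2019% → 6.20%.

6.20%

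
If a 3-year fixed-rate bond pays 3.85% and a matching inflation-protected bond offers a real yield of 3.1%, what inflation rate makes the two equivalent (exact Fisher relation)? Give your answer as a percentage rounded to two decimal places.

(1 + π) = (1 + i)/(1 + r) = 1.03850 / 1.03100 = 1.007274
Break-even inflation = 1.007274 − 1 → 0.73%.

0.73%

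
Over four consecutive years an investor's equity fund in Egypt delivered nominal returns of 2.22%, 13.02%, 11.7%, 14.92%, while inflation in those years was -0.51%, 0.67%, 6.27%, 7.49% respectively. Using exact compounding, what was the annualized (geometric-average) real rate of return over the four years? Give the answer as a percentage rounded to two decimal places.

Compound the nominal returns: 1.0222 × 1.1302 × 1.1170 × 1.1492 = 1.48299597.
Compound inflation: 0.9949 × 1.0067 × 1.0627 × 1.0749 = 1.14408487.
Deflate: 1.48299597 / 1.14408487 = 1.29622898.
Annualized real rate = 1.29622898^(1/4) − 1 = 6.7015% → 6.70%.

6.70%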